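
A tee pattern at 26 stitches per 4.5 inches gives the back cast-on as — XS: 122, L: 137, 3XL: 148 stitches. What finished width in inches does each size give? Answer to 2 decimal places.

26/4.5 = 5.778 sts per in.
XS: 122 / 5.778 = 21.115 → 21.12 in.
L: 137 / 5.778 = 23.712 → 23.71 in.
3XL: 148 / 5.778 = 25.615 → 25.62 in.

XS 21.12 inches; L 23.71 inches; 3XL 25.62 inches.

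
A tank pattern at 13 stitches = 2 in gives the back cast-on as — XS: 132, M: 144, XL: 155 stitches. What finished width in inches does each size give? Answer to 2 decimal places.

13/2 = 6.5 sts per in.
XS: 132 / 6.5 = 20.308 → 20.31 in.
M: 144 / 6.5 = 22.154 → 22.15 in.
XL: 155 / 6.5 = 23.846 → 23.85 in.

XS 20.31 inches; M 22.15 inches; XL 23.85 inches.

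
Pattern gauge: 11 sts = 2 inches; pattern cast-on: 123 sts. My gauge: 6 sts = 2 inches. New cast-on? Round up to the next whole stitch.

Scale factor = 6 / 11 = 0.545.
123 × 6 / 11 = 67.09 sts.
→ 68 sts.

CO 68 sts.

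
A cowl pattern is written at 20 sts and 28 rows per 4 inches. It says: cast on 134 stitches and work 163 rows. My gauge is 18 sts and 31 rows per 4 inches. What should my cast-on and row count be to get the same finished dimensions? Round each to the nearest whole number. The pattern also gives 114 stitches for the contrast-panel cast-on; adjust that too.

Stitches: 134 × 18/20 = 120.60 → 121.
Rows: 163 × 31/28 = 180.46 → 180.
contrast-panel cast-on: 114 × 18/20 = 102.60 → 103.

Cast on 121 stitches; work 180 rows; contrast-panel cast-on 103 stitches.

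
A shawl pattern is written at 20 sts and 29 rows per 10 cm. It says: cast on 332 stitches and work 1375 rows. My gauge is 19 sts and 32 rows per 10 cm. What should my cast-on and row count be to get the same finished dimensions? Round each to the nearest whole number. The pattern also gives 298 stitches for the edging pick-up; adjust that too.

Cast on 315 stitches; work 1517 rows; edging pick-up 283 stitches.

Stitches: 332 × 19/20 = 315.40 → 315.
Rows: 1375 × 32/29 = 1517.24 → 1517.
edging pick-up: 298 × 19/20 = 283.10 → 283.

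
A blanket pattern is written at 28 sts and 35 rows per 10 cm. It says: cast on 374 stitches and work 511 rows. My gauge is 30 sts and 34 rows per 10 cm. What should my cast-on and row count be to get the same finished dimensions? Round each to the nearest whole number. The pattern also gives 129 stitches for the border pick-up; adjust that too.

Cast on 401 stitches; work 496 rows; border pick-up 138 stitches.

Stitches: 374 × 30/28 = 400.71 → 401.
Rows: 511 × 34/35 = 496.40 → 496.
border pick-up: 129 × 30/28 = 138.21 → 138.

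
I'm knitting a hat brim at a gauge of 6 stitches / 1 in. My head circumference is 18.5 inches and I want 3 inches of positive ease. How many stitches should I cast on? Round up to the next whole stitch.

Finished = 18.5 + 3 = 21.5 in.
6 / 1 = 6 sts per inch.
21.50 × 6 = 129.00 sts.

Cast on 129 stitches.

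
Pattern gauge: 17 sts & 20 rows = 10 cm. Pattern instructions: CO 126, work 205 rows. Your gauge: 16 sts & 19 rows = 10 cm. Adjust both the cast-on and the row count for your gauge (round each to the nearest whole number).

Stitches: 126 × 16/17 = 118.59 → 119.
Rows: 205 × 19/20 = 194.75 → 195.

Cast on 119 stitches; work 195 rows.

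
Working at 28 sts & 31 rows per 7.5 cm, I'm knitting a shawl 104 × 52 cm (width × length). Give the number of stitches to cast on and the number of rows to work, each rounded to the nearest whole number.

Stitch gauge = 28/7.5 = 3.733 sts/cm; 104 × 3.733 = 388.27 → 388 sts.
Row gauge = 31/7.5 = 4.133 rows/cm; 52 × 4.133 = 214.93 → 215 rows.

Cast on 388 stitches and work 215 rows.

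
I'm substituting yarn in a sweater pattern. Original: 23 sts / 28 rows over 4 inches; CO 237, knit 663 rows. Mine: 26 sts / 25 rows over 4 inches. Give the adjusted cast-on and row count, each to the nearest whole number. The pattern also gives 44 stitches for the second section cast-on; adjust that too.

Cast on 268 stitches; work 592 rows; second section cast-on 50 stitches.

Stitches: 237 × 26/23 = 267.91 → 268.
Rows: 663 × 25/28 = 591.96 → 592.
second section cast-on: 44 × 26/23 = 49.74 → 50.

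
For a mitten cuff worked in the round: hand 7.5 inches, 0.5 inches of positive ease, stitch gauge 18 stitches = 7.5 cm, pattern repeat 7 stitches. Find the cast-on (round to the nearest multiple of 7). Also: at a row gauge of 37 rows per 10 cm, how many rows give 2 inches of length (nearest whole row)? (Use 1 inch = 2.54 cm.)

Cast on 49 stitches; work 19 rows.

Finished = 7.5 + 0.5 = 8 inches.
8 inches × 2.54 = 20.32 cm.
18/7.5 = 2.4 sts per cm; 20.32 × 2.4 = 48.77 sts.
Nearest multiple of 7 → 49.
2 inches = 5.08 cm; × 3.7 = 18.80 → 19 rows.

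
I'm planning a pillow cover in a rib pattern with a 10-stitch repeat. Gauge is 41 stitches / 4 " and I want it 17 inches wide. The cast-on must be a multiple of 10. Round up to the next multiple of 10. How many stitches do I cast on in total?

180 stitches.

41 / 4 = 10.25 sts per inch.
17 × 10.25 = 174.25 sts.
Next multiple of 10: 180.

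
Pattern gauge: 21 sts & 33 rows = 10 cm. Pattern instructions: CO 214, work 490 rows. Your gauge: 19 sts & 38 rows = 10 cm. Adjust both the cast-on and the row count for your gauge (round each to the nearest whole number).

Cast on 194 stitches; work 564 rows.

Stitches: 214 × 19/21 = 193.62 → 194.
Rows: 490 × 38/33 = 564.24 → 564.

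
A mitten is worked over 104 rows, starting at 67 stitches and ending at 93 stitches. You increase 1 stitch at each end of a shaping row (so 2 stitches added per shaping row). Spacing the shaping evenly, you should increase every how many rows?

Increase every 8th row.

Stitches to add: |93 − 67| = 26.
Shaping rows needed: 26 / 2 = 13.
104 rows / 13 = every 8 rows.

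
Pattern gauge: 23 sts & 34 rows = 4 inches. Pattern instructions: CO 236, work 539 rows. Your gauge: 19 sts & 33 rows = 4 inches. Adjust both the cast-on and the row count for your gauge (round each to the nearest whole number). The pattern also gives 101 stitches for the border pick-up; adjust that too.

Stitches: 236 × 19/23 = 194.96 → 195.
Rows: 539 × 33/34 = 523.15 → 523.
border pick-up: 101 × 19/23 = 83.43 → 83.

Cast on 195 stitches; work 523 rows; border pick-up 83 stitches.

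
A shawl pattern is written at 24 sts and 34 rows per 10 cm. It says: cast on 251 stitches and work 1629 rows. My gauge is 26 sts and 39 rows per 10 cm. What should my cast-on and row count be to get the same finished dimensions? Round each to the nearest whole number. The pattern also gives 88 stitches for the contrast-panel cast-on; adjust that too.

Cast on 272 stitches; work 1869 rows; contrast-panel cast-on 95 stitches.

Stitches: 251 × 26/24 = 271.92 → 272.
Rows: 1629 × 39/34 = 1868.56 → 1869.
contrast-panel cast-on: 88 × 26/24 = 95.33 → 95.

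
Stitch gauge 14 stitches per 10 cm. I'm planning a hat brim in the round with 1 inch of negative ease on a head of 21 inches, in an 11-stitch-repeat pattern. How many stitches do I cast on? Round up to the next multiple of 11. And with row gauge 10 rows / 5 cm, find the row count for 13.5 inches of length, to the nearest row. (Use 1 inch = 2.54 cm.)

Finished = 21 − 1 = 20 inches.
20 inches × 2.54 = 50.80 cm.
14/10 = 1.4 sts per cm; 50.80 × 1.4 = 71.12 sts.
Next multiple of 11 → 77.
13.5 inches = 34.29 cm; × 2 = 68.58 → 69 rows.

Cast on 77 stitches; work 69 rows.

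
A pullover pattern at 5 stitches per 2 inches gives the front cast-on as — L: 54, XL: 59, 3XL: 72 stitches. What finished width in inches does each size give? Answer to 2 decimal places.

L 21.60 inches; XL 23.60 inches; 3XL 28.80 inches.

5/2 = 2.5 sts per in.
L: 54 / 2.5 = 21.600 → 21.60 in.
XL: 59 / 2.5 = 23.600 → 23.60 in.
3XL: 72 / 2.5 = 28.800 → 28.80 in.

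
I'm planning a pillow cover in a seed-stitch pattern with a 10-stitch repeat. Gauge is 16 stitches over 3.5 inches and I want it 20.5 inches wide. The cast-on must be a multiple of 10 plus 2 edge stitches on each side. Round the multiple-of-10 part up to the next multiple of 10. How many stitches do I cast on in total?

Cast on 94 stitches.

16 / 3.5 = 4.571 sts per inch.
20.5 × 4.571 = 93.71 sts.
Less 4 edge sts → 89.71 for the repeat.
Next multiple of 10: 90.
Add back 4 edge sts → 94.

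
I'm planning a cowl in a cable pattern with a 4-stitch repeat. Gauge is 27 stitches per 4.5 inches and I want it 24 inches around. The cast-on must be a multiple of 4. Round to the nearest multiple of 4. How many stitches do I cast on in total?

CO 144 sts.

27 / 4.5 = 6 sts per inch.
24 × 6 = 144.00 sts.
Nearest multiple of 4: 144.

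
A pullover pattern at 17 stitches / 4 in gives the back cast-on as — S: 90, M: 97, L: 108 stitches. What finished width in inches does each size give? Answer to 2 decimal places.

17/4 = 4.25 sts per in.
S: 90 / 4.25 = 21.176 → 21.18 in.
M: 97 / 4.25 = 22.824 → 22.82 in.
L: 108 / 4.25 = 25.412 → 25.41 in.

S 21.18 inches; M 22.82 inches; L 25.41 inches.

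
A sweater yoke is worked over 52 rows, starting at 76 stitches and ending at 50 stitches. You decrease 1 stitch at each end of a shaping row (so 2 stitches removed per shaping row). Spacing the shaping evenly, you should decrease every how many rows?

Stitches to remove: |50 − 76| = 26.
Shaping rows needed: 26 / 2 = 13.
52 rows / 13 = every 4 rows.

Decrease every 4th row.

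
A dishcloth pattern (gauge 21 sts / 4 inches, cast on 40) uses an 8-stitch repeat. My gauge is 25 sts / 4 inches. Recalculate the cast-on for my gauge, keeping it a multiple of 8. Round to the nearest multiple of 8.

40 × 25 / 21 = 47.62.
Nearest multiple of 8: 48.

CO 48 sts.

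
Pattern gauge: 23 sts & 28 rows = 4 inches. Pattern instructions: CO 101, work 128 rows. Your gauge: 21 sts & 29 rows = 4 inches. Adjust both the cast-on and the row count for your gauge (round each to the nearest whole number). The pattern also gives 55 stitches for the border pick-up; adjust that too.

Cast on 92 stitches; work 133 rows; border pick-up 50 stitches.

Stitches: 101 × 21/23 = 92.22 → 92.
Rows: 128 × 29/28 = 132.57 → 133.
border pick-up: 55 × 21/23 = 50.22 → 50.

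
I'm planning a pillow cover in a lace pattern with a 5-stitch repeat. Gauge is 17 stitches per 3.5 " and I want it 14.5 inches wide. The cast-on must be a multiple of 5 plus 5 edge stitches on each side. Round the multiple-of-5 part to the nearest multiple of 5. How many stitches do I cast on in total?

17 / 3.5 = 4.857 sts per inch.
14.5 × 4.857 = 70.43 sts.
Less 10 edge sts → 60.43 for the repeat.
Nearest multiple of 5: 60.
Add back 10 edge sts → 70.

CO 70 sts.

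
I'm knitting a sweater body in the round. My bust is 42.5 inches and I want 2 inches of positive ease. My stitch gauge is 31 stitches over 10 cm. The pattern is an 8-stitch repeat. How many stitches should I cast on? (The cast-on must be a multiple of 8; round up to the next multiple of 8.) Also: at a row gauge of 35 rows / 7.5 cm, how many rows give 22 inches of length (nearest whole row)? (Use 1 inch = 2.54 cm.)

Cast on 352 stitches; work 261 rows.

Finished = 42.5 + 2 = 44.5 inches.
44.5 inches × 2.54 = 113.03 cm.
31/10 = 3.1 sts per cm; 113.03 × 3.1 = 350.39 sts.
Next multiple of 8 → 352.
22 inches = 55.88 cm; × 4.667 = 260.77 → 261 rows.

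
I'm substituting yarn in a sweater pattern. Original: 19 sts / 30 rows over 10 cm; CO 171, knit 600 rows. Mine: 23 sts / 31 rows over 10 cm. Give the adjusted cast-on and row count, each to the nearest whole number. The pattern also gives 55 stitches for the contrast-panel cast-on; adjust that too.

Stitches: 171 × 23/19 = 207.00 → 207.
Rows: 600 × 31/30 = 620.00 → 620.
contrast-panel cast-on: 55 × 23/19 = 66.58 → 67.

Cast on 207 stitches; work 620 rows; contrast-panel cast-on 67 stitches.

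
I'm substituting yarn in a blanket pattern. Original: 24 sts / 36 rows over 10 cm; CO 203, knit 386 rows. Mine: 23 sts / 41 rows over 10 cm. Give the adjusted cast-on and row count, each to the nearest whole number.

Cast on 195 stitches; work 440 rows.

Stitches: 203 × 23/24 = 194.54 → 195.
Rows: 386 × 41/36 = 439.61 → 440.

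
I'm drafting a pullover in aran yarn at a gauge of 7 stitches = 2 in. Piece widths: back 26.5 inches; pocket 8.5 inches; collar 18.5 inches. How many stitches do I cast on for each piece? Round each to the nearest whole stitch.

back 93; pocket 30; collar 65.

Rate = 7/2 = 3.5 sts per in.
back: 26.5 × 3.5 = 92.75 → 93.
pocket: 8.5 × 3.5 = 29.75 → 30.
collar: 18.5 × 3.5 = 64.75 → 65.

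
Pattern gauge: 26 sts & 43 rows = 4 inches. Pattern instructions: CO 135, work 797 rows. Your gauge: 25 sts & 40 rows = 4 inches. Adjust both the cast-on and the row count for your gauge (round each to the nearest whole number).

Stitches: 135 × 25/26 = 129.81 → 130.
Rows: 797 × 40/43 = 741.40 → 741.

Cast on 130 stitches; work 741 rows.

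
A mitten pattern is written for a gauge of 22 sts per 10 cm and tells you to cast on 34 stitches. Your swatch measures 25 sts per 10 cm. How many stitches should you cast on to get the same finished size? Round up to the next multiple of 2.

Scale factor = 25 / 22 = 1.136.
34 × 25 / 22 = 38.64 sts.
→ 40 sts.

CO 40 sts.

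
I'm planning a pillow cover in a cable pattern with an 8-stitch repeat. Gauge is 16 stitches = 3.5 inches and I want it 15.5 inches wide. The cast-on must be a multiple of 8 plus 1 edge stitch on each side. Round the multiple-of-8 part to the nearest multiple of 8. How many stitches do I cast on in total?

16 / 3.5 = 4.571 sts per inch.
15.5 × 4.571 = 70.86 sts.
Less 2 edge sts → 68.86 for the repeat.
Nearest multiple of 8: 72.
Add back 2 edge sts → 74.

Cast on 74 stitches.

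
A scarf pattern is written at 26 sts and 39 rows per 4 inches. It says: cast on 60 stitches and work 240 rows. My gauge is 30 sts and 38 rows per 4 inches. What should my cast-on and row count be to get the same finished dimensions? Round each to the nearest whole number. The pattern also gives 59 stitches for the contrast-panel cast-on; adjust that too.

Cast on 69 stitches; work 234 rows; contrast-panel cast-on 68 stitches.

Stitches: 60 × 30/26 = 69.23 → 69.
Rows: 240 × 38/39 = 233.85 → 234.
contrast-panel cast-on: 59 × 30/26 = 68.08 → 68.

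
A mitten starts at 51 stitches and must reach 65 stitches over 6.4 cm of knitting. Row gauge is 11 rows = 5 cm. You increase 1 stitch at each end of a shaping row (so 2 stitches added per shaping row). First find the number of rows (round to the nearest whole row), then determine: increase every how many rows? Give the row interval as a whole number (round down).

Rows = 6.4 × 2.2 = 14.1 → 14 rows.
Stitches to add: 14 → 7 shaping rows (at 2 st each).
14 / 7 = 2.00 → every 2 rows.

Increase every 2nd row.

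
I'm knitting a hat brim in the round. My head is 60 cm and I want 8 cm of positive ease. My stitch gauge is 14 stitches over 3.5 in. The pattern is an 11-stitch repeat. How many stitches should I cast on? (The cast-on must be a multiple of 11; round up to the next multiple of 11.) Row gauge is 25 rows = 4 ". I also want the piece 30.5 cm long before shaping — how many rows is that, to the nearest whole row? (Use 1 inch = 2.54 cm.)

Cast on 110 stitches; work 75 rows.

Finished = 60 + 8 = 68 cm.
68 cm × 1/2.54 = 26.77 inches.
14/3.5 = 4 sts per in; 26.77 × 4 = 107.09 sts.
Next multiple of 11 → 110.
30.5 cm = 12.01 inches; × 6.25 = 75.05 → 75 rows.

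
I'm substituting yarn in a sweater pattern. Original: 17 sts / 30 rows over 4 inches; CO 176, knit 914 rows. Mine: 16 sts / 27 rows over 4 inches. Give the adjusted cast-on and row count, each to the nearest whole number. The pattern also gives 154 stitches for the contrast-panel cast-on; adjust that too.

Stitches: 176 × 16/17 = 165.65 → 166.
Rows: 914 × 27/30 = 822.60 → 823.
contrast-panel cast-on: 154 × 16/17 = 144.94 → 145.

Cast on 166 stitches; work 823 rows; contrast-panel cast-on 145 stitches.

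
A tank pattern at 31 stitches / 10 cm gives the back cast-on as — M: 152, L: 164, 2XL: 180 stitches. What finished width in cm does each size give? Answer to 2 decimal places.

31/10 = 3.1 sts per cm.
M: 152 / 3.1 = 49.032 → 49.03 cm.
L: 164 / 3.1 = 52.903 → 52.90 cm.
2XL: 180 / 3.1 = 58.065 → 58.06 cm.

M 49.03 cm; L 52.90 cm; 2XL 58.06 cm.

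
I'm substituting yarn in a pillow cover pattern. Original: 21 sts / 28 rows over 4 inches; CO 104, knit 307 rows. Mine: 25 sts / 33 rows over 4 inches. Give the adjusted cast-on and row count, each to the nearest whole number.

Cast on 124 stitches; work 362 rows.

Stitches: 104 × 25/21 = 123.81 → 124.
Rows: 307 × 33/28 = 361.82 → 362.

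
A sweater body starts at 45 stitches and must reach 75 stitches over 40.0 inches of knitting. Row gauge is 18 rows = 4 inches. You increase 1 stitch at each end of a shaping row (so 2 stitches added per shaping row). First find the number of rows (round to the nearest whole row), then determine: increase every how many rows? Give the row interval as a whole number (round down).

Rows = 40.0 × 4.5 = 180.0 → 180 rows.
Stitches to add: 30 → 15 shaping rows (at 2 st each).
180 / 15 = 12.00 → every 12 rows.

Increase every 12th row.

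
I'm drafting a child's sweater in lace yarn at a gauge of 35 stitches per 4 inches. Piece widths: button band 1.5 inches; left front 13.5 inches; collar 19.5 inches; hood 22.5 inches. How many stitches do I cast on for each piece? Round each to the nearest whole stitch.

button band 13; left front 118; collar 171; hood 197.

Rate = 35/4 = 8.75 sts per in.
button band: 1.5 × 8.75 = 13.12 → 13.
left front: 13.5 × 8.75 = 118.12 → 118.
collar: 19.5 × 8.75 = 170.62 → 171.
hood: 22.5 × 8.75 = 196.88 → 197.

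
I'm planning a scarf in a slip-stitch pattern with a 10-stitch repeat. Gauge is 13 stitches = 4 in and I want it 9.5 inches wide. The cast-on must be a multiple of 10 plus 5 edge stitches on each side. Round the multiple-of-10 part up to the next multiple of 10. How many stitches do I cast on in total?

13 / 4 = 3.25 sts per inch.
9.5 × 3.25 = 30.88 sts.
Less 10 edge sts → 20.88 for the repeat.
Next multiple of 10: 30.
Add back 10 edge sts → 40.

40 stitches.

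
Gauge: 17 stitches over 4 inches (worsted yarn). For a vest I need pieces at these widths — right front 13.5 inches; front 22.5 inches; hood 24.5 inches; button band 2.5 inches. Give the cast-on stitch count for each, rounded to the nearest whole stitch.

right front 57; front 96; hood 104; button band 11.

Rate = 17/4 = 4.25 sts per in.
right front: 13.5 × 4.25 = 57.38 → 57.
front: 22.5 × 4.25 = 95.62 → 96.
hood: 24.5 × 4.25 = 104.12 → 104.
button band: 2.5 × 4.25 = 10.62 → 11.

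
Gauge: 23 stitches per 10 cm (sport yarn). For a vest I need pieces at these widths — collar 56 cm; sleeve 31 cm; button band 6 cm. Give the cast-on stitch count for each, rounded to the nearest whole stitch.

Rate = 23/10 = 2.3 sts per cm.
collar: 56 × 2.3 = 128.80 → 129.
sleeve: 31 × 2.3 = 71.30 → 71.
button band: 6 × 2.3 = 13.80 → 14.

collar 129; sleeve 71; button band 14.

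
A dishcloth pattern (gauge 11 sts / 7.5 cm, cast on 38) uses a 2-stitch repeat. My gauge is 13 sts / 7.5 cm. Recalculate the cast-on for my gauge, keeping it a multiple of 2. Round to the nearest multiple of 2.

38 × 13 / 11 = 44.91.
Nearest multiple of 2: 44.

Cast on 44 stitches.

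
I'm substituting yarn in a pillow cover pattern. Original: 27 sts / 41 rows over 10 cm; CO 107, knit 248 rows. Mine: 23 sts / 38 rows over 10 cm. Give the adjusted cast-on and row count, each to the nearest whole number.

Cast on 91 stitches; work 230 rows.

Stitches: 107 × 23/27 = 91.15 → 91.
Rows: 248 × 38/41 = 229.85 → 230.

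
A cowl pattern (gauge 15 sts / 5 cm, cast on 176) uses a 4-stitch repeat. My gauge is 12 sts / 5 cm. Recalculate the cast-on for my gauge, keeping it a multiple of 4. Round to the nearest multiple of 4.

Cast on 140 stitches.

176 × 12 / 15 = 140.80.
Nearest multiple of 4: 140.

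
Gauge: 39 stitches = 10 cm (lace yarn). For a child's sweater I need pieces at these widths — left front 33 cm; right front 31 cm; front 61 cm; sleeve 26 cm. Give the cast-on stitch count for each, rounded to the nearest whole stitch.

left front 129; right front 121; front 238; sleeve 101.

Rate = 39/10 = 3.9 sts per cm.
left front: 33 × 3.9 = 128.70 → 129.
right front: 31 × 3.9 = 120.90 → 121.
front: 61 × 3.9 = 237.90 → 238.
sleeve: 26 × 3.9 = 101.40 → 101.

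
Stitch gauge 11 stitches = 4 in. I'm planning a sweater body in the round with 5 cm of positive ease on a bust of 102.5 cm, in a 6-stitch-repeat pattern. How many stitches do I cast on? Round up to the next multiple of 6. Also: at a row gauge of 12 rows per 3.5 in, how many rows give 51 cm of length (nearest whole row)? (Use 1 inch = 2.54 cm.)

Cast on 120 stitches; work 69 rows.

Finished = 102.5 + 5 = 107.5 cm.
107.5 cm × 1/2.54 = 42.32 inches.
11/4 = 2.75 sts per in; 42.32 × 2.75 = 116.39 sts.
Next multiple of 6 → 120.
51 cm = 20.08 inches; × 3.429 = 68.84 → 69 rows.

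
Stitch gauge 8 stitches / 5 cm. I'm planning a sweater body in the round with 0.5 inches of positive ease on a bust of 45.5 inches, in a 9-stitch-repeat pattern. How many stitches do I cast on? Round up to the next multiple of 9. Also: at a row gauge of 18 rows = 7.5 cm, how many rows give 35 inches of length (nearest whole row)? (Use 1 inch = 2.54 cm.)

Cast on 189 stitches; work 213 rows.

Finished = 45.5 + 0.5 = 46 inches.
46 inches × 2.54 = 116.84 cm.
8/5 = 1.6 sts per cm; 116.84 × 1.6 = 186.94 sts.
Next multiple of 9 → 189.
35 inches = 88.90 cm; × 2.4 = 213.36 → 213 rows.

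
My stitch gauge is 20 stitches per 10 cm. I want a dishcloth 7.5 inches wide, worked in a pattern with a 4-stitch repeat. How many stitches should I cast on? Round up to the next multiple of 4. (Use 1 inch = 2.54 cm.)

CO 40 sts.

7.5 in = 7.5 × 2.54 = 19.05 cm.
20 / 10 = 2 sts/cm.
19.05 × 2 = 38.10 sts.
→ 40.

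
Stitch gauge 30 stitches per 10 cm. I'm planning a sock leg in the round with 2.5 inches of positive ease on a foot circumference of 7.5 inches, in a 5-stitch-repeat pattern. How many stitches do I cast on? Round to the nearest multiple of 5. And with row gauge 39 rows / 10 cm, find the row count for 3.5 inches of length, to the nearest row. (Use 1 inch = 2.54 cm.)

Cast on 75 stitches; work 35 rows.

Finished = 7.5 + 2.5 = 10 inches.
10 inches × 2.54 = 25.40 cm.
30/10 = 3 sts per cm; 25.40 × 3 = 76.20 sts.
Nearest multiple of 5 → 75.
3.5 inches = 8.89 cm; × 3.9 = 34.67 → 35 rows.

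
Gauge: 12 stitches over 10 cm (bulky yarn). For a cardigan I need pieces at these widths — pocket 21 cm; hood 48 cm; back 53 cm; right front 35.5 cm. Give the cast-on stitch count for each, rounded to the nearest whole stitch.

pocket 25; hood 58; back 64; right front 43.

Rate = 12/10 = 1.2 sts per cm.
pocket: 21 × 1.2 = 25.20 → 25.
hood: 48 × 1.2 = 57.60 → 58.
back: 53 × 1.2 = 63.60 → 64.
right front: 35.5 × 1.2 = 42.60 → 43.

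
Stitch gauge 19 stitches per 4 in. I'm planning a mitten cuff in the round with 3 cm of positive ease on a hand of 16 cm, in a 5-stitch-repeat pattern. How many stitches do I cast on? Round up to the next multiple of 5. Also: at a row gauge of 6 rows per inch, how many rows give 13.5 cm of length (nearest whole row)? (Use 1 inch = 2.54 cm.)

Finished = 16 + 3 = 19 cm.
19 cm × 1/2.54 = 7.48 inches.
19/4 = 4.75 sts per in; 7.48 × 4.75 = 35.53 sts.
Next multiple of 5 → 40.
13.5 cm = 5.31 inches; × 6 = 31.89 → 32 rows.

Cast on 40 stitches; work 32 rows.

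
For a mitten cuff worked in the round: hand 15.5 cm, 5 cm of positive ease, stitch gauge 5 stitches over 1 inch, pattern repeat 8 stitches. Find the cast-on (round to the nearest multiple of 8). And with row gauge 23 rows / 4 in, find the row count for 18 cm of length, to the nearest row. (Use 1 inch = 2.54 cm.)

Finished = 15.5 + 5 = 20.5 cm.
20.5 cm × 1/2.54 = 8.07 inches.
5/1 = 5 sts per in; 8.07 × 5 = 40.35 sts.
Nearest multiple of 8 → 40.
18 cm = 7.09 inches; × 5.75 = 40.75 → 41 rows.

Cast on 40 stitches; work 41 rows.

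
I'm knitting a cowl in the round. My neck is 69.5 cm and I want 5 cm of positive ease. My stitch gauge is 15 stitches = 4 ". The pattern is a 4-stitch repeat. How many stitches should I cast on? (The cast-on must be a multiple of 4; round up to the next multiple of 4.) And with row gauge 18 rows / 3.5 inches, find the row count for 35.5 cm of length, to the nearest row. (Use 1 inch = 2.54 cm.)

Cast on 112 stitches; work 72 rows.

Finished = 69.5 + 5 = 74.5 cm.
74.5 cm × 1/2.54 = 29.33 inches.
15/4 = 3.75 sts per in; 29.33 × 3.75 = 109.99 sts.
Next multiple of 4 → 112.
35.5 cm = 13.98 inches; × 5.143 = 71.88 → 72 rows.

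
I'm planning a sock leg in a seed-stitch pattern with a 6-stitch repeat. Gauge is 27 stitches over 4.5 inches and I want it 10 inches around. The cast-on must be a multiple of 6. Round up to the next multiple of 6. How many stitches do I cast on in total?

27 / 4.5 = 6 sts per inch.
10 × 6 = 60.00 sts.
Next multiple of 6: 60.

CO 60 sts.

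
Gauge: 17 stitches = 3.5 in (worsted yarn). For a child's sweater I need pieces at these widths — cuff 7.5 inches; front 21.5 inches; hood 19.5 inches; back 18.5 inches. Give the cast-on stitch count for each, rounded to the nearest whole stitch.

cuff 36; front 104; hood 95; back 90.

Rate = 17/3.5 = 4.857 sts per in.
cuff: 7.5 × 4.857 = 36.43 → 36.
front: 21.5 × 4.857 = 104.43 → 104.
hood: 19.5 × 4.857 = 94.71 → 95.
back: 18.5 × 4.857 = 89.86 → 90.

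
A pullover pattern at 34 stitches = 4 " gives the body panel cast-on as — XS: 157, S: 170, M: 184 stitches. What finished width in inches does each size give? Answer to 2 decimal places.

XS 18.47 inches; S 20.00 inches; M 21.65 inches.

34/4 = 8.5 sts per in.
XS: 157 / 8.5 = 18.471 → 18.47 in.
S: 170 / 8.5 = 20.000 → 20.00 in.
M: 184 / 8.5 = 21.647 → 21.65 in.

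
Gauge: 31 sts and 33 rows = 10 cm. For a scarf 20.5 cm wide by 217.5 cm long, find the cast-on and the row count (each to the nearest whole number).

Stitch gauge = 31/10 = 3.1 sts/cm; 20.5 × 3.1 = 63.55 → 64 sts.
Row gauge = 33/10 = 3.3 rows/cm; 217.5 × 3.3 = 717.75 → 718 rows.

Cast on 64 stitches and work 718 rows.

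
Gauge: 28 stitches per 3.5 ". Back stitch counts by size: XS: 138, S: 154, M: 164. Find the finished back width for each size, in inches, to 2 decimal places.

XS 17.25 inches; S 19.25 inches; M 20.50 inches.

28/3.5 = 8 sts per in.
XS: 138 / 8 = 17.250 → 17.25 in.
S: 154 / 8 = 19.250 → 19.25 in.
M: 164 / 8 = 20.500 → 20.50 in.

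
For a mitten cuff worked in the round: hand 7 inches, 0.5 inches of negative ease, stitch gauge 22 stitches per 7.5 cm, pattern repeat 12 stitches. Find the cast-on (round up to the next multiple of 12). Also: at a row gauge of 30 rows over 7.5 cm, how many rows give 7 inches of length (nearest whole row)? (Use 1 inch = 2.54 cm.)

Finished = 7 − 0.5 = 6.5 inches.
6.5 inches × 2.54 = 16.51 cm.
22/7.5 = 2.933 sts per cm; 16.51 × 2.933 = 48.43 sts.
Next multiple of 12 → 60.
7 inches = 17.78 cm; × 4 = 71.12 → 71 rows.

Cast on 60 stitches; work 71 rows.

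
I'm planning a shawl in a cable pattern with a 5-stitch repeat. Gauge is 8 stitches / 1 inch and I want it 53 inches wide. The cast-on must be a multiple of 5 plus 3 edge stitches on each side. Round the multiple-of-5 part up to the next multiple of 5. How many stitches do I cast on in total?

CO 426 sts.

8 / 1 = 8 sts per inch.
53 × 8 = 424.00 sts.
Less 6 edge sts → 418.00 for the repeat.
Next multiple of 5: 420.
Add back 6 edge sts → 426.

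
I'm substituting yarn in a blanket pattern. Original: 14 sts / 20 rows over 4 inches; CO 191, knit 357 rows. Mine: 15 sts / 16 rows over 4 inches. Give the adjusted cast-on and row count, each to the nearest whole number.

Cast on 205 stitches; work 286 rows.

Stitches: 191 × 15/14 = 204.64 → 205.
Rows: 357 × 16/20 = 285.60 → 286.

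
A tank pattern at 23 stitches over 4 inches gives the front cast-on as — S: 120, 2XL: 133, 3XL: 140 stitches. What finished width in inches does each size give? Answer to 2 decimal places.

S 20.87 inches; 2XL 23.13 inches; 3XL 24.35 inches.

23/4 = 5.75 sts per in.
S: 120 / 5.75 = 20.870 → 20.87 in.
2XL: 133 / 5.75 = 23.130 → 23.13 in.
3XL: 140 / 5.75 = 24.348 → 24.35 in.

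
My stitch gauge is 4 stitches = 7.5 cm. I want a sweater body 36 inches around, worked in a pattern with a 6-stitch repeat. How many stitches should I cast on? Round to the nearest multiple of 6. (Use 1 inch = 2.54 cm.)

36 in = 36 × 2.54 = 91.44 cm.
4 / 7.5 = 0.533 sts/cm.
91.44 × 0.533 = 48.77 sts.
→ 48.

CO 48 sts.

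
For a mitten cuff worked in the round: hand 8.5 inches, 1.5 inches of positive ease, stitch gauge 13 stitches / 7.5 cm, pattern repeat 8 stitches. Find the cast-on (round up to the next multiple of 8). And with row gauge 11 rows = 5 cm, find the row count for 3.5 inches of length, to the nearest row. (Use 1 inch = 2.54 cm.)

Cast on 48 stitches; work 20 rows.

Finished = 8.5 + 1.5 = 10 inches.
10 inches × 2.54 = 25.40 cm.
13/7.5 = 1.733 sts per cm; 25.40 × 1.733 = 44.03 sts.
Next multiple of 8 → 48.
3.5 inches = 8.89 cm; × 2.2 = 19.56 → 20 rows.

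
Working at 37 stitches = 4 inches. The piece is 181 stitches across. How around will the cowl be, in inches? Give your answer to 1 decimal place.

37 stitches / 4 inch = 9.25 stitches per inch.
181 / 9.25 = 19.57 inches.

19.6 inches.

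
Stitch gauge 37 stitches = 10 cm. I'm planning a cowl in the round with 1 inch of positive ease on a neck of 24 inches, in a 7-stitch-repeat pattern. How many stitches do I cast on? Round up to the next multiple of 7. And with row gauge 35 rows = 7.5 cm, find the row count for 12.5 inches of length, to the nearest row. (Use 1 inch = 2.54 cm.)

Finished = 24 + 1 = 25 inches.
25 inches × 2.54 = 63.50 cm.
37/10 = 3.7 sts per cm; 63.50 × 3.7 = 234.95 sts.
Next multiple of 7 → 238.
12.5 inches = 31.75 cm; × 4.667 = 148.17 → 148 rows.

Cast on 238 stitches; work 148 rows.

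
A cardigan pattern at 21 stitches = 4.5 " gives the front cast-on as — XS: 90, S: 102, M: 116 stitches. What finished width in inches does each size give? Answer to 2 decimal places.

XS 19.29 inches; S 21.86 inches; M 24.86 inches.

21/4.5 = 4.667 sts per in.
XS: 90 / 4.667 = 19.286 → 19.29 in.
S: 102 / 4.667 = 21.857 → 21.86 in.
M: 116 / 4.667 = 24.857 → 24.86 in.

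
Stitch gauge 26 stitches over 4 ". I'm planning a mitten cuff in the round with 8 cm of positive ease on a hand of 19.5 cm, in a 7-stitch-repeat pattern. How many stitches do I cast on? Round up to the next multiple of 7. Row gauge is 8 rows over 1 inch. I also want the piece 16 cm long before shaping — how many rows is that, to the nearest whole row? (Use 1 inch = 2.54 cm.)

Cast on 77 stitches; work 50 rows.

Finished = 19.5 + 8 = 27.5 cm.
27.5 cm × 1/2.54 = 10.83 inches.
26/4 = 6.5 sts per in; 10.83 × 6.5 = 70.37 sts.
Next multiple of 7 → 77.
16 cm = 6.30 inches; × 8 = 50.39 → 50 rows.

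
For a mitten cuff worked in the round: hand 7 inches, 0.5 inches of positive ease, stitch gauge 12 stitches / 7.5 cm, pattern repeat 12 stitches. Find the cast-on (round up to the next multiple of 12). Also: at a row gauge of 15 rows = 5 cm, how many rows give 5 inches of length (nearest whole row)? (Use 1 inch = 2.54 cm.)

Cast on 36 stitches; work 38 rows.

Finished = 7 + 0.5 = 7.5 inches.
7.5 inches × 2.54 = 19.05 cm.
12/7.5 = 1.6 sts per cm; 19.05 × 1.6 = 30.48 sts.
Next multiple of 12 → 36.
5 inches = 12.70 cm; × 3 = 38.10 → 38 rows.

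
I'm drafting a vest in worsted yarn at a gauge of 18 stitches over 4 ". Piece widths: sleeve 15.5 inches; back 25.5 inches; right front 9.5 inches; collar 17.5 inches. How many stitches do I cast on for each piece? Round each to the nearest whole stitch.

Rate = 18/4 = 4.5 sts per in.
sleeve: 15.5 × 4.5 = 69.75 → 70.
back: 25.5 × 4.5 = 114.75 → 115.
right front: 9.5 × 4.5 = 42.75 → 43.
collar: 17.5 × 4.5 = 78.75 → 79.

sleeve 70; back 115; right front 43; collar 79.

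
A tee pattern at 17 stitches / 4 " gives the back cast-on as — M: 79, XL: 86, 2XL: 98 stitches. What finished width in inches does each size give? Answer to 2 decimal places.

17/4 = 4.25 sts per in.
M: 79 / 4.25 = 18.588 → 18.59 in.
XL: 86 / 4.25 = 20.235 → 20.24 in.
2XL: 98 / 4.25 = 23.059 → 23.06 in.

M 18.59 inches; XL 20.24 inches; 2XL 23.06 inches.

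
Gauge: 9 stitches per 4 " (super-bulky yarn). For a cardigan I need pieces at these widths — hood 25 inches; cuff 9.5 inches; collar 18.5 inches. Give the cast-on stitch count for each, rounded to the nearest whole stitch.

Rate = 9/4 = 2.25 sts per in.
hood: 25 × 2.25 = 56.25 → 56.
cuff: 9.5 × 2.25 = 21.38 → 21.
collar: 18.5 × 2.25 = 41.62 → 42.

hood 56; cuff 21; collar 42.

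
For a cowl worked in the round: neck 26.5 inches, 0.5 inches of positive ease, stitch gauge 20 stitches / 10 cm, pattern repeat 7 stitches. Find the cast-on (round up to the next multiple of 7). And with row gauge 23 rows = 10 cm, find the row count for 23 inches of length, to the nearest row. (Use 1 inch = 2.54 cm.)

Cast on 140 stitches; work 134 rows.

Finished = 26.5 + 0.5 = 27 inches.
27 inches × 2.54 = 68.58 cm.
20/10 = 2 sts per cm; 68.58 × 2 = 137.16 sts.
Next multiple of 7 → 140.
23 inches = 58.42 cm; × 2.3 = 134.37 → 134 rows.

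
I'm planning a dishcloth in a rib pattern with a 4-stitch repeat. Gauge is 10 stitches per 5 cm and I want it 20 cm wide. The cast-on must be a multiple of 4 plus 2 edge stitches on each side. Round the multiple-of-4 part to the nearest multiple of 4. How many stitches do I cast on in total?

40 stitches.

10 / 5 = 2 sts per cm.
20 × 2 = 40.00 sts.
Less 4 edge sts → 36.00 for the repeat.
Nearest multiple of 4: 36.
Add back 4 edge sts → 40.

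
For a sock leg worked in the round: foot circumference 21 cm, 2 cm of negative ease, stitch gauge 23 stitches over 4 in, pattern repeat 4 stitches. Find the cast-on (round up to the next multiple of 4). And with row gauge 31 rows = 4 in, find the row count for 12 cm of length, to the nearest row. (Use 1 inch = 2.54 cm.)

Cast on 44 stitches; work 37 rows.

Finished = 21 − 2 = 19 cm.
19 cm × 1/2.54 = 7.48 inches.
23/4 = 5.75 sts per in; 7.48 × 5.75 = 43.01 sts.
Next multiple of 4 → 44.
12 cm = 4.72 inches; × 7.75 = 36.61 → 37 rows.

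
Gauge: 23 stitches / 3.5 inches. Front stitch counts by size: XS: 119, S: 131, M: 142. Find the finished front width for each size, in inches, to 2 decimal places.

23/3.5 = 6.571 sts per in.
XS: 119 / 6.571 = 18.109 → 18.11 in.
S: 131 / 6.571 = 19.935 → 19.93 in.
M: 142 / 6.571 = 21.609 → 21.61 in.

XS 18.11 inches; S 19.93 inches; M 21.61 inches.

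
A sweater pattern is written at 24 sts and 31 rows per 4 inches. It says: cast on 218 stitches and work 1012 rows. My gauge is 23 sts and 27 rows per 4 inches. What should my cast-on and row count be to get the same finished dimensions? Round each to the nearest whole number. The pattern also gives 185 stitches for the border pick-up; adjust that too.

Stitches: 218 × 23/24 = 208.92 → 209.
Rows: 1012 × 27/31 = 881.42 → 881.
border pick-up: 185 × 23/24 = 177.29 → 177.

Cast on 209 stitches; work 881 rows; border pick-up 177 stitches.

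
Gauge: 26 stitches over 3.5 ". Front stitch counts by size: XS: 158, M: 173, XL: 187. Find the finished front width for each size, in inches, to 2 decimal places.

XS 21.27 inches; M 23.29 inches; XL 25.17 inches.

26/3.5 = 7.429 sts per in.
XS: 158 / 7.429 = 21.269 → 21.27 in.
M: 173 / 7.429 = 23.288 → 23.29 in.
XL: 187 / 7.429 = 25.173 → 25.17 in.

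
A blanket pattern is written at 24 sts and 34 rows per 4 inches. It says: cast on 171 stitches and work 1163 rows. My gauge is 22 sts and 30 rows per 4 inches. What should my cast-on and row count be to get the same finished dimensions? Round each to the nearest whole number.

Stitches: 171 × 22/24 = 156.75 → 157.
Rows: 1163 × 30/34 = 1026.18 → 1026.

Cast on 157 stitches; work 1026 rows.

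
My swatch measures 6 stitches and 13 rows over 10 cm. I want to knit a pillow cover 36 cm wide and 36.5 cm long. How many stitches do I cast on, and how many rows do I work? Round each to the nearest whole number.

Cast on 22 stitches and work 47 rows.

Stitch gauge = 6/10 = 0.6 sts/cm; 36 × 0.6 = 21.60 → 22 sts.
Row gauge = 13/10 = 1.3 rows/cm; 36.5 × 1.3 = 47.45 → 47 rows.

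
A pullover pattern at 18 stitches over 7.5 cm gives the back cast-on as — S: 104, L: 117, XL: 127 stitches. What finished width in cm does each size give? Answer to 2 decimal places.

S 43.33 cm; L 48.75 cm; XL 52.92 cm.

18/7.5 = 2.4 sts per cm.
S: 104 / 2.4 = 43.333 → 43.33 cm.
L: 117 / 2.4 = 48.750 → 48.75 cm.
XL: 127 / 2.4 = 52.917 → 52.92 cm.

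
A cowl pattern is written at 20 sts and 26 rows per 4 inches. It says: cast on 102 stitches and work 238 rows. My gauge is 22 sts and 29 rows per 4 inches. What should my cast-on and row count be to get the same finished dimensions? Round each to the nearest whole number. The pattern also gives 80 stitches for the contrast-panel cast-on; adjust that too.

Cast on 112 stitches; work 265 rows; contrast-panel cast-on 88 stitches.

Stitches: 102 × 22/20 = 112.20 → 112.
Rows: 238 × 29/26 = 265.46 → 265.
contrast-panel cast-on: 80 × 22/20 = 88.00 → 88.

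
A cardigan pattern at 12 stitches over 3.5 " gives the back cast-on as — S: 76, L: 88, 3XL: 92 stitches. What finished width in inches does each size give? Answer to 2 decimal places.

12/3.5 = 3.429 sts per in.
S: 76 / 3.429 = 22.167 → 22.17 in.
L: 88 / 3.429 = 25.667 → 25.67 in.
3XL: 92 / 3.429 = 26.833 → 26.83 in.

S 22.17 inches; L 25.67 inches; 3XL 26.83 inches.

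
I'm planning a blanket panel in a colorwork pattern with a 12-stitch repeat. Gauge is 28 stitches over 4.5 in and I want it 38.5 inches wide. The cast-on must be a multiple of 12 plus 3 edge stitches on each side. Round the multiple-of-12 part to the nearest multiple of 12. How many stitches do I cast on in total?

28 / 4.5 = 6.222 sts per inch.
38.5 × 6.222 = 239.56 sts.
Less 6 edge sts → 233.56 for the repeat.
Nearest multiple of 12: 228.
Add back 6 edge sts → 234.

Cast on 234 stitches.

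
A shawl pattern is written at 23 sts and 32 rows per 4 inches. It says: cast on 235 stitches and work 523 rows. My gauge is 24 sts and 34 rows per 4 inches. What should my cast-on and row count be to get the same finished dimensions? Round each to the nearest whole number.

Stitches: 235 × 24/23 = 245.22 → 245.
Rows: 523 × 34/32 = 555.69 → 556.

Cast on 245 stitches; work 556 rows.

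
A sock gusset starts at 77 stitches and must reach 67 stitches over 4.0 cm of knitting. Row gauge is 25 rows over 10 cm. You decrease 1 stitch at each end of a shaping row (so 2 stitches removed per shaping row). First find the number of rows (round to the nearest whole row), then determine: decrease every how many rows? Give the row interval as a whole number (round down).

Decrease every 2nd row.

Rows = 4.0 × 2.5 = 10.0 → 10 rows.
Stitches to remove: 10 → 5 shaping rows (at 2 st each).
10 / 5 = 2.00 → every 2 rows.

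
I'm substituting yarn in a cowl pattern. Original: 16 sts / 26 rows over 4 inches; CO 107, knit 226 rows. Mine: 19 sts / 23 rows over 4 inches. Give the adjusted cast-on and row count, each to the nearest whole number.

Cast on 127 stitches; work 200 rows.

Stitches: 107 × 19/16 = 127.06 → 127.
Rows: 226 × 23/26 = 199.92 → 200.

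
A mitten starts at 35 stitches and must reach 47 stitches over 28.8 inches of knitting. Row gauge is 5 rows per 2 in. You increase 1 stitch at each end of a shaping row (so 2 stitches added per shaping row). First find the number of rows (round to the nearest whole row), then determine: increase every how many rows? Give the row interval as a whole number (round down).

Increase every 12th row.

Rows = 28.8 × 2.5 = 72.0 → 72 rows.
Stitches to add: 12 → 6 shaping rows (at 2 st each).
72 / 6 = 12.00 → every 12 rows.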